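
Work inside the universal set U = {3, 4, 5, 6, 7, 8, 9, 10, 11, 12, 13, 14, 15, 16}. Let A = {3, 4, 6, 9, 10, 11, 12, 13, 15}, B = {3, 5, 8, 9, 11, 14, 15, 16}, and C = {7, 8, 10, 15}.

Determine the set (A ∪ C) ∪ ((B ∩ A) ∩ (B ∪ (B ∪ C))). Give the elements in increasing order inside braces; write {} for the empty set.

A ∪ C = {3, 4, 6, 7, 8, 9, 10, 11, 12, 13, 15}
B ∩ A = {3, 9, 11, 15}
B ∪ C = {3, 5, 7, 8, 9, 10, 11, 14, 15, 16}
B ∪ (B ∪ C) = {3, 5, 7, 8, 9, 10, 11, 14, 15, 16}
(B ∩ A) ∩ (B ∪ (B ∪ C)) = {3, 9, 11, 15}
(A ∪ C) ∪ ((B ∩ A) ∩ (B ∪ (B ∪ C))) = {3, 4, 6, 7, 8, 9, 10, 11, 12, 13, 15}

{3, 4, 6, 7, 8, 9, 10, 11, 12, 13, 15}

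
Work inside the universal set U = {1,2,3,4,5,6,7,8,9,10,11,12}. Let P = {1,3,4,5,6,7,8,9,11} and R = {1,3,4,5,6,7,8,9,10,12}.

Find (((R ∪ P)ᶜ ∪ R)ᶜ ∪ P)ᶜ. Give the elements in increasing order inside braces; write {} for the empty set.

R ∪ P = {1,3,4,5,6,7,8,9,10,11,12}
(R ∪ P)ᶜ = {2}
(R ∪ P)ᶜ ∪ R = {1,2,3,4,5,6,7,8,9,10,12}
((R ∪ P)ᶜ ∪ R)ᶜ = {11}
((R ∪ P)ᶜ ∪ R)ᶜ ∪ P = {1,3,4,5,6,7,8,9,11}
(((R ∪ P)ᶜ ∪ R)ᶜ ∪ P)ᶜ = {2,10,12}

{2,10,12}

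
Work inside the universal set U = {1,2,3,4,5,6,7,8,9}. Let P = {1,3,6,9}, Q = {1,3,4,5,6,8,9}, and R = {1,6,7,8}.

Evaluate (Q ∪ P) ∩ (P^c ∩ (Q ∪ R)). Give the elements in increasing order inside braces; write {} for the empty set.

{4,5,8}

Q ∪ P = {1,3,4,5,6,8,9}
P^c = {2,4,5,7,8}
Q ∪ R = {1,3,4,5,6,7,8,9}
P^c ∩ (Q ∪ R) = {4,5,7,8}
(Q ∪ P) ∩ (P^c ∩ (Q ∪ R)) = {4,5,8}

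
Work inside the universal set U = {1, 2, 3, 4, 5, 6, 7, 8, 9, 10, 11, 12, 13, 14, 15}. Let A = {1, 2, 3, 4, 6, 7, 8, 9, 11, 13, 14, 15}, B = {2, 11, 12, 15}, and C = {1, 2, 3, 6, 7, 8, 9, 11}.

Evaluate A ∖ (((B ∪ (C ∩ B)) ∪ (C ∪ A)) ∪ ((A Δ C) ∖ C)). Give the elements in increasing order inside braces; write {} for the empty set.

{}

C ∩ B = {2, 11}
B ∪ (C ∩ B) = {2, 11, 12, 15}
C ∪ A = {1, 2, 3, 4, 6, 7, 8, 9, 11, 13, 14, 15}
(B ∪ (C ∩ B)) ∪ (C ∪ A) = {1, 2, 3, 4, 6, 7, 8, 9, 11, 12, 13, 14, 15}
A Δ C = {4, 13, 14, 15}
(A Δ C) ∖ C = {4, 13, 14, 15}
((B ∪ (C ∩ B)) ∪ (C ∪ A)) ∪ ((A Δ C) ∖ C) = {1, 2, 3, 4, 6, 7, 8, 9, 11, 12, 13, 14, 15}
A ∖ (((B ∪ (C ∩ B)) ∪ (C ∪ A)) ∪ ((A Δ C) ∖ C)) = {}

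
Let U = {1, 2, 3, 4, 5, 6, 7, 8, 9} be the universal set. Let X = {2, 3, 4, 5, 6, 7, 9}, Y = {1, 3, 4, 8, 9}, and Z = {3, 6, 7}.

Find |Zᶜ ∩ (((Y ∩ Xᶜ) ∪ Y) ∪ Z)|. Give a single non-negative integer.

Zᶜ = {1, 2, 4, 5, 8, 9}
Xᶜ = {1, 8}
Y ∩ Xᶜ = {1, 8}
(Y ∩ Xᶜ) ∪ Y = {1, 3, 4, 8, 9}
((Y ∩ Xᶜ) ∪ Y) ∪ Z = {1, 3, 4, 6, 7, 8, 9}
Zᶜ ∩ (((Y ∩ Xᶜ) ∪ Y) ∪ Z) = {1, 4, 8, 9}
|Zᶜ ∩ (((Y ∩ Xᶜ) ∪ Y) ∪ Z)| = 4

4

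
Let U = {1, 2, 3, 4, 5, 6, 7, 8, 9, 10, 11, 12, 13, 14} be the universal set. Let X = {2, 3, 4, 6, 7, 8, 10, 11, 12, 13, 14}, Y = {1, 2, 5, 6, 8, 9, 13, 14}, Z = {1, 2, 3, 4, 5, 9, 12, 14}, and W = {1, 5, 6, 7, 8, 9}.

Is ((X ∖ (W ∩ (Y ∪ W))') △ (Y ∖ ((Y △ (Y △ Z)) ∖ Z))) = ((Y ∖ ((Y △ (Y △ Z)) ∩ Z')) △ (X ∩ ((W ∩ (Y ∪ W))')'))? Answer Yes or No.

Yes

Y ∪ W = {1, 2, 5, 6, 7, 8, 9, 13, 14}
W ∩ (Y ∪ W) = {1, 5, 6, 7, 8, 9}
(W ∩ (Y ∪ W))' = {2, 3, 4, 10, 11, 12, 13, 14}
X ∖ (W ∩ (Y ∪ W))' = {6, 7, 8}
Y △ Z = {3, 4, 6, 8, 12, 13}
Y △ (Y △ Z) = {1, 2, 3, 4, 5, 9, 12, 14}
(Y △ (Y △ Z)) ∖ Z = {}
Y ∖ ((Y △ (Y △ Z)) ∖ Z) = {1, 2, 5, 6, 8, 9, 13, 14}
(X ∖ (W ∩ (Y ∪ W))') △ (Y ∖ ((Y △ (Y △ Z)) ∖ Z)) = {1, 2, 5, 7, 9, 13, 14}
Z' = {6, 7, 8, 10, 11, 13}
(Y △ (Y △ Z)) ∩ Z' = {}
Y ∖ ((Y △ (Y △ Z)) ∩ Z') = {1, 2, 5, 6, 8, 9, 13, 14}
((W ∩ (Y ∪ W))')' = {1, 5, 6, 7, 8, 9}
X ∩ ((W ∩ (Y ∪ W))')' = {6, 7, 8}
(Y ∖ ((Y △ (Y △ Z)) ∩ Z')) △ (X ∩ ((W ∩ (Y ∪ W))')') = {1, 2, 5, 7, 9, 13, 14}
Both equal {1, 2, 5, 7, 9, 13, 14}, so (X ∖ (W ∩ (Y ∪ W))') △ (Y ∖ ((Y △ (Y △ Z)) ∖ Z)) = (Y ∖ ((Y △ (Y △ Z)) ∩ Z')) △ (X ∩ ((W ∩ (Y ∪ W))')').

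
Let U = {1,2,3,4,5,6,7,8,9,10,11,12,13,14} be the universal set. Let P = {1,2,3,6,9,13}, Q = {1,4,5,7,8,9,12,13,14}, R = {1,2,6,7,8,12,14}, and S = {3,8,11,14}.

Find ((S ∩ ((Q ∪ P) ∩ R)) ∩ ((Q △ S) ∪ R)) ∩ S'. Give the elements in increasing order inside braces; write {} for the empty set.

Q ∪ P = {1,2,3,4,5,6,7,8,9,12,13,14}
(Q ∪ P) ∩ R = {1,2,6,7,8,12,14}
S ∩ ((Q ∪ P) ∩ R) = {8,14}
Q △ S = {1,3,4,5,7,9,11,12,13}
(Q △ S) ∪ R = {1,2,3,4,5,6,7,8,9,11,12,13,14}
(S ∩ ((Q ∪ P) ∩ R)) ∩ ((Q △ S) ∪ R) = {8,14}
S' = {1,2,4,5,6,7,9,10,12,13}
((S ∩ ((Q ∪ P) ∩ R)) ∩ ((Q △ S) ∪ R)) ∩ S' = {}

{}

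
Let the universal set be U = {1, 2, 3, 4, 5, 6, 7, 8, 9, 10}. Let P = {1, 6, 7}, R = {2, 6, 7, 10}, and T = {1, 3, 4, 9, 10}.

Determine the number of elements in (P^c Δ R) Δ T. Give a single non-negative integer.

P^c = {2, 3, 4, 5, 8, 9, 10}
P^c Δ R = {3, 4, 5, 6, 7, 8, 9}
(P^c Δ R) Δ T = {1, 5, 6, 7, 8, 10}
|(P^c Δ R) Δ T| = 6

6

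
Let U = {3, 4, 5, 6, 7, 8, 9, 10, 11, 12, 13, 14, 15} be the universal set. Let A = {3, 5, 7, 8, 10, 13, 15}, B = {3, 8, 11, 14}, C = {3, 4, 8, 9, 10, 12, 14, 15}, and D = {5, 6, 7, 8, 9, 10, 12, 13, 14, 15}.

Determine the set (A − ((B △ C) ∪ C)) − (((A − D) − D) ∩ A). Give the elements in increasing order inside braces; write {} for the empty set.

{5, 7, 13}

B △ C = {4, 9, 10, 11, 12, 15}
(B △ C) ∪ C = {3, 4, 8, 9, 10, 11, 12, 14, 15}
A − ((B △ C) ∪ C) = {5, 7, 13}
A − D = {3}
(A − D) − D = {3}
((A − D) − D) ∩ A = {3}
(A − ((B △ C) ∪ C)) − (((A − D) − D) ∩ A) = {5, 7, 13}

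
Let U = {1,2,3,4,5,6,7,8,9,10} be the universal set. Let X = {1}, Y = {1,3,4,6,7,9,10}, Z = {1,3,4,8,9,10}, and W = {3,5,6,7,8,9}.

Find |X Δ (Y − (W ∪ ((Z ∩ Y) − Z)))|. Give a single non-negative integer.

2

Z ∩ Y = {1,3,4,9,10}
(Z ∩ Y) − Z = {}
W ∪ ((Z ∩ Y) − Z) = {3,5,6,7,8,9}
Y − (W ∪ ((Z ∩ Y) − Z)) = {1,4,10}
X Δ (Y − (W ∪ ((Z ∩ Y) − Z))) = {4,10}
|X Δ (Y − (W ∪ ((Z ∩ Y) − Z)))| = 2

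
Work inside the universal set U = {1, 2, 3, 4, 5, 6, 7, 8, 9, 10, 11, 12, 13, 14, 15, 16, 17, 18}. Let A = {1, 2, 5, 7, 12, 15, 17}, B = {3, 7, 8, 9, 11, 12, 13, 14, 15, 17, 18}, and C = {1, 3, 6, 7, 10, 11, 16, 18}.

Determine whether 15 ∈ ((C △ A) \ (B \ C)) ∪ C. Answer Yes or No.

No

15 ∉ C and 15 ∈ A, so 15 ∈ C △ A
15 ∈ B and 15 ∉ C, so 15 ∈ B \ C
15 ∈ (C △ A) and 15 ∈ (B \ C), so 15 ∉ (C △ A) \ (B \ C)
15 ∉ ((C △ A) \ (B \ C)) and 15 ∉ C, so 15 ∉ ((C △ A) \ (B \ C)) ∪ C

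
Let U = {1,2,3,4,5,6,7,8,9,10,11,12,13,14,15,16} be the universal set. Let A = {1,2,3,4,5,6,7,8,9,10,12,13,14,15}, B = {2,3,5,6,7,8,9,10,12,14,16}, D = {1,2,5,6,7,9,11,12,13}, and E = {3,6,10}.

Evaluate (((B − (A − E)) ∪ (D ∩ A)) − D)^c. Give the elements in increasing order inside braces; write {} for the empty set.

{1,2,4,5,6,7,8,9,11,12,13,14,15}

A − E = {1,2,4,5,7,8,9,12,13,14,15}
B − (A − E) = {3,6,10,16}
D ∩ A = {1,2,5,6,7,9,12,13}
(B − (A − E)) ∪ (D ∩ A) = {1,2,3,5,6,7,9,10,12,13,16}
((B − (A − E)) ∪ (D ∩ A)) − D = {3,10,16}
(((B − (A − E)) ∪ (D ∩ A)) − D)^c = {1,2,4,5,6,7,8,9,11,12,13,14,15}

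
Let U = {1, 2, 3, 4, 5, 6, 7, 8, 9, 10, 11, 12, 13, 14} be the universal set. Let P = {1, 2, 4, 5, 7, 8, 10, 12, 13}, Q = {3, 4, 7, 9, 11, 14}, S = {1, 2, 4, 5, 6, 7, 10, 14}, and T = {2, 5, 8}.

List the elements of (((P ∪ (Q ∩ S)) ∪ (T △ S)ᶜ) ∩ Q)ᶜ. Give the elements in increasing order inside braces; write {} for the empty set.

{1, 2, 5, 6, 8, 10, 12, 13}

Q ∩ S = {4, 7, 14}
P ∪ (Q ∩ S) = {1, 2, 4, 5, 7, 8, 10, 12, 13, 14}
T △ S = {1, 4, 6, 7, 8, 10, 14}
(T △ S)ᶜ = {2, 3, 5, 9, 11, 12, 13}
(P ∪ (Q ∩ S)) ∪ (T △ S)ᶜ = {1, 2, 3, 4, 5, 7, 8, 9, 10, 11, 12, 13, 14}
((P ∪ (Q ∩ S)) ∪ (T △ S)ᶜ) ∩ Q = {3, 4, 7, 9, 11, 14}
(((P ∪ (Q ∩ S)) ∪ (T △ S)ᶜ) ∩ Q)ᶜ = {1, 2, 5, 6, 8, 10, 12, 13}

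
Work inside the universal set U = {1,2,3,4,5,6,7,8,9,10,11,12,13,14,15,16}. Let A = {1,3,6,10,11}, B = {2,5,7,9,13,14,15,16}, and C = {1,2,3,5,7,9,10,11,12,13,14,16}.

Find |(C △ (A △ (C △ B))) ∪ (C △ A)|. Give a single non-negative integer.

14

C △ B = {1,3,10,11,12,15}
A △ (C △ B) = {6,12,15}
C △ (A △ (C △ B)) = {1,2,3,5,6,7,9,10,11,13,14,15,16}
C △ A = {2,5,6,7,9,12,13,14,16}
(C △ (A △ (C △ B))) ∪ (C △ A) = {1,2,3,5,6,7,9,10,11,12,13,14,15,16}
|(C △ (A △ (C △ B))) ∪ (C △ A)| = 14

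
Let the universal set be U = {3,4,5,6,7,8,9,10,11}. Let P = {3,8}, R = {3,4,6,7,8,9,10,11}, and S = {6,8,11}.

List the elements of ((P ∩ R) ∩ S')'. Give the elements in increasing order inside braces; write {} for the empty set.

P ∩ R = {3,8}
S' = {3,4,5,7,9,10}
(P ∩ R) ∩ S' = {3}
((P ∩ R) ∩ S')' = {4,5,6,7,8,9,10,11}

{4,5,6,7,8,9,10,11}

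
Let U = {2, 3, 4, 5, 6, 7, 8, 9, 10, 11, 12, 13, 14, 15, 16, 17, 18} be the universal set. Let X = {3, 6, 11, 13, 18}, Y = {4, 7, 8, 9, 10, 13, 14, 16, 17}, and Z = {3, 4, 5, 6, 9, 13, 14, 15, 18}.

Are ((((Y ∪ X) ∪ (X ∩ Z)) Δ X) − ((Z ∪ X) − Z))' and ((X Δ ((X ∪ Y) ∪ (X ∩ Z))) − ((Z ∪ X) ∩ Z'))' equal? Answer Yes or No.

Y ∪ X = {3, 4, 6, 7, 8, 9, 10, 11, 13, 14, 16, 17, 18}
X ∩ Z = {3, 6, 13, 18}
(Y ∪ X) ∪ (X ∩ Z) = {3, 4, 6, 7, 8, 9, 10, 11, 13, 14, 16, 17, 18}
((Y ∪ X) ∪ (X ∩ Z)) Δ X = {4, 7, 8, 9, 10, 14, 16, 17}
Z ∪ X = {3, 4, 5, 6, 9, 11, 13, 14, 15, 18}
(Z ∪ X) − Z = {11}
(((Y ∪ X) ∪ (X ∩ Z)) Δ X) − ((Z ∪ X) − Z) = {4, 7, 8, 9, 10, 14, 16, 17}
((((Y ∪ X) ∪ (X ∩ Z)) Δ X) − ((Z ∪ X) − Z))' = {2, 3, 5, 6, 11, 12, 13, 15, 18}
X ∪ Y = {3, 4, 6, 7, 8, 9, 10, 11, 13, 14, 16, 17, 18}
(X ∪ Y) ∪ (X ∩ Z) = {3, 4, 6, 7, 8, 9, 10, 11, 13, 14, 16, 17, 18}
X Δ ((X ∪ Y) ∪ (X ∩ Z)) = {4, 7, 8, 9, 10, 14, 16, 17}
Z' = {2, 7, 8, 10, 11, 12, 16, 17}
(Z ∪ X) ∩ Z' = {11}
(X Δ ((X ∪ Y) ∪ (X ∩ Z))) − ((Z ∪ X) ∩ Z') = {4, 7, 8, 9, 10, 14, 16, 17}
((X Δ ((X ∪ Y) ∪ (X ∩ Z))) − ((Z ∪ X) ∩ Z'))' = {2, 3, 5, 6, 11, 12, 13, 15, 18}
Both equal {2, 3, 5, 6, 11, 12, 13, 15, 18}, so ((((Y ∪ X) ∪ (X ∩ Z)) Δ X) − ((Z ∪ X) − Z))' = ((X Δ ((X ∪ Y) ∪ (X ∩ Z))) − ((Z ∪ X) ∩ Z'))'.

Yes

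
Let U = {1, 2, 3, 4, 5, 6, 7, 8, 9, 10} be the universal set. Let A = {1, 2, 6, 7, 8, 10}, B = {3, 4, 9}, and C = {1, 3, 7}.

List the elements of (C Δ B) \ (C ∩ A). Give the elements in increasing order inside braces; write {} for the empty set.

{4, 9}

C Δ B = {1, 4, 7, 9}
C ∩ A = {1, 7}
(C Δ B) \ (C ∩ A) = {4, 9}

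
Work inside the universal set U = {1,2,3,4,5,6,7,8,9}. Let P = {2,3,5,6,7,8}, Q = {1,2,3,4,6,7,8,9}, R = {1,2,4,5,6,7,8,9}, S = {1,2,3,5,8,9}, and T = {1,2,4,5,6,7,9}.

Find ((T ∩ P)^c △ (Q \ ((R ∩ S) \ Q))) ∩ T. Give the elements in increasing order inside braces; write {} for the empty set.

T ∩ P = {2,5,6,7}
(T ∩ P)^c = {1,3,4,8,9}
R ∩ S = {1,2,5,8,9}
(R ∩ S) \ Q = {5}
Q \ ((R ∩ S) \ Q) = {1,2,3,4,6,7,8,9}
(T ∩ P)^c △ (Q \ ((R ∩ S) \ Q)) = {2,6,7}
((T ∩ P)^c △ (Q \ ((R ∩ S) \ Q))) ∩ T = {2,6,7}

{2,6,7}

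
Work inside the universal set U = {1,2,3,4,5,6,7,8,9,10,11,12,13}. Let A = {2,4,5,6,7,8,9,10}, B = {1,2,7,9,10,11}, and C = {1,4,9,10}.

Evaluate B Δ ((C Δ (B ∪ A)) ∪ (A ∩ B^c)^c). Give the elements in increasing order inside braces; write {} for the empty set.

B ∪ A = {1,2,4,5,6,7,8,9,10,11}
C Δ (B ∪ A) = {2,5,6,7,8,11}
B^c = {3,4,5,6,8,12,13}
A ∩ B^c = {4,5,6,8}
(A ∩ B^c)^c = {1,2,3,7,9,10,11,12,13}
(C Δ (B ∪ A)) ∪ (A ∩ B^c)^c = {1,2,3,5,6,7,8,9,10,11,12,13}
B Δ ((C Δ (B ∪ A)) ∪ (A ∩ B^c)^c) = {3,5,6,8,12,13}

{3,5,6,8,12,13}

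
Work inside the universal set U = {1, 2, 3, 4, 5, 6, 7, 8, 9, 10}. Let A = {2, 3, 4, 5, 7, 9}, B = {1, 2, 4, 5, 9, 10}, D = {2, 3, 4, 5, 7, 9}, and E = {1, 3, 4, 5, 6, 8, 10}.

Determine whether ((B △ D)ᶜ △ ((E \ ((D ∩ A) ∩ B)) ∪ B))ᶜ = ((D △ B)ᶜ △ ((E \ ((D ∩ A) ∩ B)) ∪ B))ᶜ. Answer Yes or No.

Yes

B △ D = {1, 3, 7, 10}
(B △ D)ᶜ = {2, 4, 5, 6, 8, 9}
D ∩ A = {2, 3, 4, 5, 7, 9}
(D ∩ A) ∩ B = {2, 4, 5, 9}
E \ ((D ∩ A) ∩ B) = {1, 3, 6, 8, 10}
(E \ ((D ∩ A) ∩ B)) ∪ B = {1, 2, 3, 4, 5, 6, 8, 9, 10}
(B △ D)ᶜ △ ((E \ ((D ∩ A) ∩ B)) ∪ B) = {1, 3, 10}
((B △ D)ᶜ △ ((E \ ((D ∩ A) ∩ B)) ∪ B))ᶜ = {2, 4, 5, 6, 7, 8, 9}
D △ B = {1, 3, 7, 10}
(D △ B)ᶜ = {2, 4, 5, 6, 8, 9}
(D △ B)ᶜ △ ((E \ ((D ∩ A) ∩ B)) ∪ B) = {1, 3, 10}
((D △ B)ᶜ △ ((E \ ((D ∩ A) ∩ B)) ∪ B))ᶜ = {2, 4, 5, 6, 7, 8, 9}
Both equal {2, 4, 5, 6, 7, 8, 9}, so ((B △ D)ᶜ △ ((E \ ((D ∩ A) ∩ B)) ∪ B))ᶜ = ((D △ B)ᶜ △ ((E \ ((D ∩ A) ∩ B)) ∪ B))ᶜ.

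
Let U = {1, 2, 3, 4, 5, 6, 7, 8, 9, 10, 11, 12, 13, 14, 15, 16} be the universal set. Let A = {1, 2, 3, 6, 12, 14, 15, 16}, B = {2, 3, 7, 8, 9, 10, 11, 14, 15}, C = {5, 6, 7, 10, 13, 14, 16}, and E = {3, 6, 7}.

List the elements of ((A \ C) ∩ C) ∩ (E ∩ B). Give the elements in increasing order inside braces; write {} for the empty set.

{}

A \ C = {1, 2, 3, 12, 15}
(A \ C) ∩ C = {}
E ∩ B = {3, 7}
((A \ C) ∩ C) ∩ (E ∩ B) = {}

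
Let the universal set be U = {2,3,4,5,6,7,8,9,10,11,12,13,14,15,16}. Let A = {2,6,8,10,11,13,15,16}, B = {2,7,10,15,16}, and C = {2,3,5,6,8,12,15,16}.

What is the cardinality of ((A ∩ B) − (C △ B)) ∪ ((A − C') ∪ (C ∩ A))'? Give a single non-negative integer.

A ∩ B = {2,10,15,16}
C △ B = {3,5,6,7,8,10,12}
(A ∩ B) − (C △ B) = {2,15,16}
C' = {4,7,9,10,11,13,14}
A − C' = {2,6,8,15,16}
C ∩ A = {2,6,8,15,16}
(A − C') ∪ (C ∩ A) = {2,6,8,15,16}
((A − C') ∪ (C ∩ A))' = {3,4,5,7,9,10,11,12,13,14}
((A ∩ B) − (C △ B)) ∪ ((A − C') ∪ (C ∩ A))' = {2,3,4,5,7,9,10,11,12,13,14,15,16}
|((A ∩ B) − (C △ B)) ∪ ((A − C') ∪ (C ∩ A))'| = 13

13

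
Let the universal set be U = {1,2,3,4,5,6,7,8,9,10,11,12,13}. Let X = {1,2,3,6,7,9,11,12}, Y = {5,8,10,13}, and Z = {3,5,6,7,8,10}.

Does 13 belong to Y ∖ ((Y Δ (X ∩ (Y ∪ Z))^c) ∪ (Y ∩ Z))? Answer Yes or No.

Yes

13 ∈ Y and 13 ∉ Z, so 13 ∈ Y ∪ Z
13 ∉ X and 13 ∈ (Y ∪ Z), so 13 ∉ X ∩ (Y ∪ Z)
13 ∈ (X ∩ (Y ∪ Z))^c since 13 ∉ (X ∩ (Y ∪ Z))
13 ∈ Y and 13 ∈ (X ∩ (Y ∪ Z))^c, so 13 ∉ Y Δ (X ∩ (Y ∪ Z))^c
13 ∈ Y and 13 ∉ Z, so 13 ∉ Y ∩ Z
13 ∉ (Y Δ (X ∩ (Y ∪ Z))^c) and 13 ∉ (Y ∩ Z), so 13 ∉ (Y Δ (X ∩ (Y ∪ Z))^c) ∪ (Y ∩ Z)
13 ∈ Y and 13 ∉ ((Y Δ (X ∩ (Y ∪ Z))^c) ∪ (Y ∩ Z)), so 13 ∈ Y ∖ ((Y Δ (X ∩ (Y ∪ Z))^c) ∪ (Y ∩ Z))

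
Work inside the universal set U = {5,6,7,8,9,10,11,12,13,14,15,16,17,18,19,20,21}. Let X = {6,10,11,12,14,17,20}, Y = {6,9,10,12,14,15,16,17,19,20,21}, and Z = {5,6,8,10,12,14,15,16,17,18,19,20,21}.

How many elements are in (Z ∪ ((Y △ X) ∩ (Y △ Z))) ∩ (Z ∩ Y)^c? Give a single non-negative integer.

Y △ X = {9,11,15,16,19,21}
Y △ Z = {5,8,9,18}
(Y △ X) ∩ (Y △ Z) = {9}
Z ∪ ((Y △ X) ∩ (Y △ Z)) = {5,6,8,9,10,12,14,15,16,17,18,19,20,21}
Z ∩ Y = {6,10,12,14,15,16,17,19,20,21}
(Z ∩ Y)^c = {5,7,8,9,11,13,18}
(Z ∪ ((Y △ X) ∩ (Y △ Z))) ∩ (Z ∩ Y)^c = {5,8,9,18}
|(Z ∪ ((Y △ X) ∩ (Y △ Z))) ∩ (Z ∩ Y)^c| = 4

4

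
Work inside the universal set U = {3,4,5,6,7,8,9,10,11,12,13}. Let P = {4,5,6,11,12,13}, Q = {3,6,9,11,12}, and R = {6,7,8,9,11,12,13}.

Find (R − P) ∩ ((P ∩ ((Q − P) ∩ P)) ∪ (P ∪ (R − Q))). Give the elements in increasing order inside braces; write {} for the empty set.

R − P = {7,8,9}
Q − P = {3,9}
(Q − P) ∩ P = {}
P ∩ ((Q − P) ∩ P) = {}
R − Q = {7,8,13}
P ∪ (R − Q) = {4,5,6,7,8,11,12,13}
(P ∩ ((Q − P) ∩ P)) ∪ (P ∪ (R − Q)) = {4,5,6,7,8,11,12,13}
(R − P) ∩ ((P ∩ ((Q − P) ∩ P)) ∪ (P ∪ (R − Q))) = {7,8}

{7,8}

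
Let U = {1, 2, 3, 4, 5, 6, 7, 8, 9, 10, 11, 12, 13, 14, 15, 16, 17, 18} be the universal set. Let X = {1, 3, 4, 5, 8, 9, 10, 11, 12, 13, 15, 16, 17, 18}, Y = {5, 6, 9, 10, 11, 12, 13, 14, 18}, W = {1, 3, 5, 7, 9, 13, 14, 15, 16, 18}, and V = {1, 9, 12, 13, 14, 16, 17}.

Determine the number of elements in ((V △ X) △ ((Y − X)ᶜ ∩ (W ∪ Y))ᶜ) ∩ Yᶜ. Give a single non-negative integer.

V △ X = {3, 4, 5, 8, 10, 11, 14, 15, 18}
Y − X = {6, 14}
(Y − X)ᶜ = {1, 2, 3, 4, 5, 7, 8, 9, 10, 11, 12, 13, 15, 16, 17, 18}
W ∪ Y = {1, 3, 5, 6, 7, 9, 10, 11, 12, 13, 14, 15, 16, 18}
(Y − X)ᶜ ∩ (W ∪ Y) = {1, 3, 5, 7, 9, 10, 11, 12, 13, 15, 16, 18}
((Y − X)ᶜ ∩ (W ∪ Y))ᶜ = {2, 4, 6, 8, 14, 17}
(V △ X) △ ((Y − X)ᶜ ∩ (W ∪ Y))ᶜ = {2, 3, 5, 6, 10, 11, 15, 17, 18}
Yᶜ = {1, 2, 3, 4, 7, 8, 15, 16, 17}
((V △ X) △ ((Y − X)ᶜ ∩ (W ∪ Y))ᶜ) ∩ Yᶜ = {2, 3, 15, 17}
|((V △ X) △ ((Y − X)ᶜ ∩ (W ∪ Y))ᶜ) ∩ Yᶜ| = 4

4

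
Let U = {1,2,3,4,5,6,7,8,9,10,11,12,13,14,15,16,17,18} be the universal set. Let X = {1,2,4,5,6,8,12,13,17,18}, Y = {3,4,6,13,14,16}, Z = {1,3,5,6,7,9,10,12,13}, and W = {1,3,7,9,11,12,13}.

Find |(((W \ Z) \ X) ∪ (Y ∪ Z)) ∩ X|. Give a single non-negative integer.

W \ Z = {11}
(W \ Z) \ X = {11}
Y ∪ Z = {1,3,4,5,6,7,9,10,12,13,14,16}
((W \ Z) \ X) ∪ (Y ∪ Z) = {1,3,4,5,6,7,9,10,11,12,13,14,16}
(((W \ Z) \ X) ∪ (Y ∪ Z)) ∩ X = {1,4,5,6,12,13}
|(((W \ Z) \ X) ∪ (Y ∪ Z)) ∩ X| = 6

6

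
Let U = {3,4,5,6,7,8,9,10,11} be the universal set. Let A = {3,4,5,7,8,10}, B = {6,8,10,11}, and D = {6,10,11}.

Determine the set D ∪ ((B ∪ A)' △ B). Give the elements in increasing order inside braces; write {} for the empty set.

B ∪ A = {3,4,5,6,7,8,10,11}
(B ∪ A)' = {9}
(B ∪ A)' △ B = {6,8,9,10,11}
D ∪ ((B ∪ A)' △ B) = {6,8,9,10,11}

{6,8,9,10,11}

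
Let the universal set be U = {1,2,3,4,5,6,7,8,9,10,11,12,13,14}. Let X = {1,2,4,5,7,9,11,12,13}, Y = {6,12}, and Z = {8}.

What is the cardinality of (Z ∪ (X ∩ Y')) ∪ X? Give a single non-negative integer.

10

Y' = {1,2,3,4,5,7,8,9,10,11,13,14}
X ∩ Y' = {1,2,4,5,7,9,11,13}
Z ∪ (X ∩ Y') = {1,2,4,5,7,8,9,11,13}
(Z ∪ (X ∩ Y')) ∪ X = {1,2,4,5,7,8,9,11,12,13}
|(Z ∪ (X ∩ Y')) ∪ X| = 10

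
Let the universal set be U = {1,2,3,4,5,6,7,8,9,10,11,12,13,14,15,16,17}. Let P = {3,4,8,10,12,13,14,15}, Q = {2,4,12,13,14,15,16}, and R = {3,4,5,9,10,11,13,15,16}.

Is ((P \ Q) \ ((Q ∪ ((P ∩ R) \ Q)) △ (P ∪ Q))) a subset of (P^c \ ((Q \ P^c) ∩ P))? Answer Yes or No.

P \ Q = {3,8,10}
P ∩ R = {3,4,10,13,15}
(P ∩ R) \ Q = {3,10}
Q ∪ ((P ∩ R) \ Q) = {2,3,4,10,12,13,14,15,16}
P ∪ Q = {2,3,4,8,10,12,13,14,15,16}
(Q ∪ ((P ∩ R) \ Q)) △ (P ∪ Q) = {8}
(P \ Q) \ ((Q ∪ ((P ∩ R) \ Q)) △ (P ∪ Q)) = {3,10}
P^c = {1,2,5,6,7,9,11,16,17}
Q \ P^c = {4,12,13,14,15}
(Q \ P^c) ∩ P = {4,12,13,14,15}
P^c \ ((Q \ P^c) ∩ P) = {1,2,5,6,7,9,11,16,17}
3 ∈ (P \ Q) \ ((Q ∪ ((P ∩ R) \ Q)) △ (P ∪ Q)) but 3 ∉ P^c \ ((Q \ P^c) ∩ P), so the inclusion fails.

No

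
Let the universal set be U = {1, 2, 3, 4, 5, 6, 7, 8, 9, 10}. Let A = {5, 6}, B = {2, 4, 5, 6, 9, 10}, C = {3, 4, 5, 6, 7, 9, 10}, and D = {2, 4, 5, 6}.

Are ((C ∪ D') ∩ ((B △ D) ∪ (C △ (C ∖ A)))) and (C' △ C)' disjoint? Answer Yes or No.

D' = {1, 3, 7, 8, 9, 10}
C ∪ D' = {1, 3, 4, 5, 6, 7, 8, 9, 10}
B △ D = {9, 10}
C ∖ A = {3, 4, 7, 9, 10}
C △ (C ∖ A) = {5, 6}
(B △ D) ∪ (C △ (C ∖ A)) = {5, 6, 9, 10}
(C ∪ D') ∩ ((B △ D) ∪ (C △ (C ∖ A))) = {5, 6, 9, 10}
C' = {1, 2, 8}
C' △ C = {1, 2, 3, 4, 5, 6, 7, 8, 9, 10}
(C' △ C)' = {}
{5, 6, 9, 10} and {} share no elements.

Yes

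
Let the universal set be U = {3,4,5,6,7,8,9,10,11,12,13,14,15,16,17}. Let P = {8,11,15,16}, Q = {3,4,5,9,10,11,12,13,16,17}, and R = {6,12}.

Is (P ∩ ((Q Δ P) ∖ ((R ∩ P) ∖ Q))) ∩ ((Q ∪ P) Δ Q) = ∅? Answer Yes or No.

Q Δ P = {3,4,5,8,9,10,12,13,15,17}
R ∩ P = {}
(R ∩ P) ∖ Q = {}
(Q Δ P) ∖ ((R ∩ P) ∖ Q) = {3,4,5,8,9,10,12,13,15,17}
P ∩ ((Q Δ P) ∖ ((R ∩ P) ∖ Q)) = {8,15}
Q ∪ P = {3,4,5,8,9,10,11,12,13,15,16,17}
(Q ∪ P) Δ Q = {8,15}
8 lies in both, so they are not disjoint.

No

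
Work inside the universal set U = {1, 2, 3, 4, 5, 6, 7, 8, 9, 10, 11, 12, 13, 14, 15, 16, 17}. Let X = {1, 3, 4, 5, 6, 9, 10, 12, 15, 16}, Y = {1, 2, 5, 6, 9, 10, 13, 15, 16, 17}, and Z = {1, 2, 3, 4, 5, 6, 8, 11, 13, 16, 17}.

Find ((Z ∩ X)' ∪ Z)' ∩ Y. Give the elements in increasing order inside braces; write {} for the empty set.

Z ∩ X = {1, 3, 4, 5, 6, 16}
(Z ∩ X)' = {2, 7, 8, 9, 10, 11, 12, 13, 14, 15, 17}
(Z ∩ X)' ∪ Z = {1, 2, 3, 4, 5, 6, 7, 8, 9, 10, 11, 12, 13, 14, 15, 16, 17}
((Z ∩ X)' ∪ Z)' = {}
((Z ∩ X)' ∪ Z)' ∩ Y = {}

{}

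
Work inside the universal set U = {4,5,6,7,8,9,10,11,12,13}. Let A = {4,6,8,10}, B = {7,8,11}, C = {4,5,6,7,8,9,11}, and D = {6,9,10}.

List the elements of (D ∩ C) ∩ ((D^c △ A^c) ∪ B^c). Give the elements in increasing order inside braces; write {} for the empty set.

{6,9}

D ∩ C = {6,9}
D^c = {4,5,7,8,11,12,13}
A^c = {5,7,9,11,12,13}
D^c △ A^c = {4,8,9}
B^c = {4,5,6,9,10,12,13}
(D^c △ A^c) ∪ B^c = {4,5,6,8,9,10,12,13}
(D ∩ C) ∩ ((D^c △ A^c) ∪ B^c) = {6,9}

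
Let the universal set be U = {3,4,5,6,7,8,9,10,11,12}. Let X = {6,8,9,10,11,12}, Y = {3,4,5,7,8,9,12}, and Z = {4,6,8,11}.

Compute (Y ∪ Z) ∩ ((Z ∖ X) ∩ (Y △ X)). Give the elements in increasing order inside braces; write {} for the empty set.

{4}

Y ∪ Z = {3,4,5,6,7,8,9,11,12}
Z ∖ X = {4}
Y △ X = {3,4,5,6,7,10,11}
(Z ∖ X) ∩ (Y △ X) = {4}
(Y ∪ Z) ∩ ((Z ∖ X) ∩ (Y △ X)) = {4}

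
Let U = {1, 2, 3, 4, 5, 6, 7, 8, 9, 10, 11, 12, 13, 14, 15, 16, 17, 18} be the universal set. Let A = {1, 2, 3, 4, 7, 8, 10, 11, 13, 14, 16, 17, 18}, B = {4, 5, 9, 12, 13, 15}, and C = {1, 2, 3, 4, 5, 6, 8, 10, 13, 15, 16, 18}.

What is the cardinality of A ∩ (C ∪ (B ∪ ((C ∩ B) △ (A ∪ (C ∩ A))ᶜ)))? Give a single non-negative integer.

C ∩ B = {4, 5, 13, 15}
C ∩ A = {1, 2, 3, 4, 8, 10, 13, 16, 18}
A ∪ (C ∩ A) = {1, 2, 3, 4, 7, 8, 10, 11, 13, 14, 16, 17, 18}
(A ∪ (C ∩ A))ᶜ = {5, 6, 9, 12, 15}
(C ∩ B) △ (A ∪ (C ∩ A))ᶜ = {4, 6, 9, 12, 13}
B ∪ ((C ∩ B) △ (A ∪ (C ∩ A))ᶜ) = {4, 5, 6, 9, 12, 13, 15}
C ∪ (B ∪ ((C ∩ B) △ (A ∪ (C ∩ A))ᶜ)) = {1, 2, 3, 4, 5, 6, 8, 9, 10, 12, 13, 15, 16, 18}
A ∩ (C ∪ (B ∪ ((C ∩ B) △ (A ∪ (C ∩ A))ᶜ))) = {1, 2, 3, 4, 8, 10, 13, 16, 18}
|A ∩ (C ∪ (B ∪ ((C ∩ B) △ (A ∪ (C ∩ A))ᶜ)))| = 9

9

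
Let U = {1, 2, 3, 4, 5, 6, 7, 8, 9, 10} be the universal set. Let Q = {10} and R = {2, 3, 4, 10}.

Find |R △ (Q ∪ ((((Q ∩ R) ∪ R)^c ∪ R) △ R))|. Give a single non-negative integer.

9

Q ∩ R = {10}
(Q ∩ R) ∪ R = {2, 3, 4, 10}
((Q ∩ R) ∪ R)^c = {1, 5, 6, 7, 8, 9}
((Q ∩ R) ∪ R)^c ∪ R = {1, 2, 3, 4, 5, 6, 7, 8, 9, 10}
(((Q ∩ R) ∪ R)^c ∪ R) △ R = {1, 5, 6, 7, 8, 9}
Q ∪ ((((Q ∩ R) ∪ R)^c ∪ R) △ R) = {1, 5, 6, 7, 8, 9, 10}
R △ (Q ∪ ((((Q ∩ R) ∪ R)^c ∪ R) △ R)) = {1, 2, 3, 4, 5, 6, 7, 8, 9}
|R △ (Q ∪ ((((Q ∩ R) ∪ R)^c ∪ R) △ R))| = 9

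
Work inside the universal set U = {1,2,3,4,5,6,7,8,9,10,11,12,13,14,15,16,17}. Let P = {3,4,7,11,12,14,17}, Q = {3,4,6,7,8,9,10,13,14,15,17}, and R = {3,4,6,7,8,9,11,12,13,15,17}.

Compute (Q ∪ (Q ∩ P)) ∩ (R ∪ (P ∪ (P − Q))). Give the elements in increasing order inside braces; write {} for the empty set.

{3,4,6,7,8,9,13,14,15,17}

Q ∩ P = {3,4,7,14,17}
Q ∪ (Q ∩ P) = {3,4,6,7,8,9,10,13,14,15,17}
P − Q = {11,12}
P ∪ (P − Q) = {3,4,7,11,12,14,17}
R ∪ (P ∪ (P − Q)) = {3,4,6,7,8,9,11,12,13,14,15,17}
(Q ∪ (Q ∩ P)) ∩ (R ∪ (P ∪ (P − Q))) = {3,4,6,7,8,9,13,14,15,17}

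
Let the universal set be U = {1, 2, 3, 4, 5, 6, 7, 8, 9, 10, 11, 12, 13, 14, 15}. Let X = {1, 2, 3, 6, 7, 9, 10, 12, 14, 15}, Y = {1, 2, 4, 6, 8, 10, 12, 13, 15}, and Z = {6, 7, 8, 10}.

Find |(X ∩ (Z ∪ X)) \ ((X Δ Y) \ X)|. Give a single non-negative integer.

10

Z ∪ X = {1, 2, 3, 6, 7, 8, 9, 10, 12, 14, 15}
X ∩ (Z ∪ X) = {1, 2, 3, 6, 7, 9, 10, 12, 14, 15}
X Δ Y = {3, 4, 7, 8, 9, 13, 14}
(X Δ Y) \ X = {4, 8, 13}
(X ∩ (Z ∪ X)) \ ((X Δ Y) \ X) = {1, 2, 3, 6, 7, 9, 10, 12, 14, 15}
|(X ∩ (Z ∪ X)) \ ((X Δ Y) \ X)| = 10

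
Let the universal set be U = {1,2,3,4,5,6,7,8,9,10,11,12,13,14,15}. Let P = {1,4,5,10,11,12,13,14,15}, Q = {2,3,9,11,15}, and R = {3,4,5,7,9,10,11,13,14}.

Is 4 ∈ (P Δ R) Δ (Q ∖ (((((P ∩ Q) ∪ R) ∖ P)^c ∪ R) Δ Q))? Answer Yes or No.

No

4 ∈ P and 4 ∈ R, so 4 ∉ P Δ R
4 ∈ P and 4 ∉ Q, so 4 ∉ P ∩ Q
4 ∉ (P ∩ Q) and 4 ∈ R, so 4 ∈ (P ∩ Q) ∪ R
4 ∈ ((P ∩ Q) ∪ R) and 4 ∈ P, so 4 ∉ ((P ∩ Q) ∪ R) ∖ P
4 ∈ (((P ∩ Q) ∪ R) ∖ P)^c since 4 ∉ (((P ∩ Q) ∪ R) ∖ P)
4 ∈ (((P ∩ Q) ∪ R) ∖ P)^c and 4 ∈ R, so 4 ∈ (((P ∩ Q) ∪ R) ∖ P)^c ∪ R
4 ∈ ((((P ∩ Q) ∪ R) ∖ P)^c ∪ R) and 4 ∉ Q, so 4 ∈ ((((P ∩ Q) ∪ R) ∖ P)^c ∪ R) Δ Q
4 ∉ Q and 4 ∈ (((((P ∩ Q) ∪ R) ∖ P)^c ∪ R) Δ Q), so 4 ∉ Q ∖ (((((P ∩ Q) ∪ R) ∖ P)^c ∪ R) Δ Q)
4 ∉ (P Δ R) and 4 ∉ (Q ∖ (((((P ∩ Q) ∪ R) ∖ P)^c ∪ R) Δ Q)), so 4 ∉ (P Δ R) Δ (Q ∖ (((((P ∩ Q) ∪ R) ∖ P)^c ∪ R) Δ Q))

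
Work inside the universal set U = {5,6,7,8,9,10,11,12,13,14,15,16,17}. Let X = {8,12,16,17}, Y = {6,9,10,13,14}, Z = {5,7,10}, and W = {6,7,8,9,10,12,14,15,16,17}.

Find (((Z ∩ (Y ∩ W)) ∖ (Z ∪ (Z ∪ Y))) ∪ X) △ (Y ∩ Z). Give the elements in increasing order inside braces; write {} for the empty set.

Y ∩ W = {6,9,10,14}
Z ∩ (Y ∩ W) = {10}
Z ∪ Y = {5,6,7,9,10,13,14}
Z ∪ (Z ∪ Y) = {5,6,7,9,10,13,14}
(Z ∩ (Y ∩ W)) ∖ (Z ∪ (Z ∪ Y)) = {}
((Z ∩ (Y ∩ W)) ∖ (Z ∪ (Z ∪ Y))) ∪ X = {8,12,16,17}
Y ∩ Z = {10}
(((Z ∩ (Y ∩ W)) ∖ (Z ∪ (Z ∪ Y))) ∪ X) △ (Y ∩ Z) = {8,10,12,16,17}

{8,10,12,16,17}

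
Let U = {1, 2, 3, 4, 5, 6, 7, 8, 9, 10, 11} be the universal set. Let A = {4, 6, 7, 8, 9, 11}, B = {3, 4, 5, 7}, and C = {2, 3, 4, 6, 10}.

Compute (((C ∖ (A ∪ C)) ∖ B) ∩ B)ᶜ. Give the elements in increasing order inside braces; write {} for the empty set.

{1, 2, 3, 4, 5, 6, 7, 8, 9, 10, 11}

A ∪ C = {2, 3, 4, 6, 7, 8, 9, 10, 11}
C ∖ (A ∪ C) = {}
(C ∖ (A ∪ C)) ∖ B = {}
((C ∖ (A ∪ C)) ∖ B) ∩ B = {}
(((C ∖ (A ∪ C)) ∖ B) ∩ B)ᶜ = {1, 2, 3, 4, 5, 6, 7, 8, 9, 10, 11}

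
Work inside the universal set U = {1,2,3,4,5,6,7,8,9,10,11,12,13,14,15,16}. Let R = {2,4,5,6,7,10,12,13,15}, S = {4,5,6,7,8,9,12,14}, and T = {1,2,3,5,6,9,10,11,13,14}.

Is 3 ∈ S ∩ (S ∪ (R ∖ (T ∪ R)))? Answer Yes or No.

No

3 ∈ T and 3 ∉ R, so 3 ∈ T ∪ R
3 ∉ R and 3 ∈ (T ∪ R), so 3 ∉ R ∖ (T ∪ R)
3 ∉ S and 3 ∉ (R ∖ (T ∪ R)), so 3 ∉ S ∪ (R ∖ (T ∪ R))
3 ∉ S and 3 ∉ (S ∪ (R ∖ (T ∪ R))), so 3 ∉ S ∩ (S ∪ (R ∖ (T ∪ R)))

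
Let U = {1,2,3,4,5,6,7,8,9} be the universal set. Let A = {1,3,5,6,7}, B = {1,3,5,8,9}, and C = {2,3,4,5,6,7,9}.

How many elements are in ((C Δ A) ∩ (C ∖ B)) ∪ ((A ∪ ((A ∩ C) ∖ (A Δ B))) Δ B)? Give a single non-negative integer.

C Δ A = {1,2,4,9}
C ∖ B = {2,4,6,7}
(C Δ A) ∩ (C ∖ B) = {2,4}
A ∩ C = {3,5,6,7}
A Δ B = {6,7,8,9}
(A ∩ C) ∖ (A Δ B) = {3,5}
A ∪ ((A ∩ C) ∖ (A Δ B)) = {1,3,5,6,7}
(A ∪ ((A ∩ C) ∖ (A Δ B))) Δ B = {6,7,8,9}
((C Δ A) ∩ (C ∖ B)) ∪ ((A ∪ ((A ∩ C) ∖ (A Δ B))) Δ B) = {2,4,6,7,8,9}
|((C Δ A) ∩ (C ∖ B)) ∪ ((A ∪ ((A ∩ C) ∖ (A Δ B))) Δ B)| = 6

6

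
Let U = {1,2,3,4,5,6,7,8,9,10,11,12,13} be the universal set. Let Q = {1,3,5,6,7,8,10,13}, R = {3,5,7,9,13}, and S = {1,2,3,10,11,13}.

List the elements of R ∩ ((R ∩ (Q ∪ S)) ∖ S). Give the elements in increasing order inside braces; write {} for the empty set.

{5,7}

Q ∪ S = {1,2,3,5,6,7,8,10,11,13}
R ∩ (Q ∪ S) = {3,5,7,13}
(R ∩ (Q ∪ S)) ∖ S = {5,7}
R ∩ ((R ∩ (Q ∪ S)) ∖ S) = {5,7}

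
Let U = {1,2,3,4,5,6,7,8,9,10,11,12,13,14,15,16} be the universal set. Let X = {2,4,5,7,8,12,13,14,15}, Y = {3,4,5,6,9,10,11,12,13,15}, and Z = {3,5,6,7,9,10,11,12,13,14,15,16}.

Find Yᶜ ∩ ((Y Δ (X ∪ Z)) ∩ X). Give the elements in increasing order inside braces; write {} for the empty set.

{2,7,8,14}

Yᶜ = {1,2,7,8,14,16}
X ∪ Z = {2,3,4,5,6,7,8,9,10,11,12,13,14,15,16}
Y Δ (X ∪ Z) = {2,7,8,14,16}
(Y Δ (X ∪ Z)) ∩ X = {2,7,8,14}
Yᶜ ∩ ((Y Δ (X ∪ Z)) ∩ X) = {2,7,8,14}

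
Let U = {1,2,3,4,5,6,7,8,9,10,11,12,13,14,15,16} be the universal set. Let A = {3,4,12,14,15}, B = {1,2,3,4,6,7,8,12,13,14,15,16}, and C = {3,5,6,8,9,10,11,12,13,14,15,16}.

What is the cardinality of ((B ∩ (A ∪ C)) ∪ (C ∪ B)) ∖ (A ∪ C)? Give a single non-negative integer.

3

A ∪ C = {3,4,5,6,8,9,10,11,12,13,14,15,16}
B ∩ (A ∪ C) = {3,4,6,8,12,13,14,15,16}
C ∪ B = {1,2,3,4,5,6,7,8,9,10,11,12,13,14,15,16}
(B ∩ (A ∪ C)) ∪ (C ∪ B) = {1,2,3,4,5,6,7,8,9,10,11,12,13,14,15,16}
((B ∩ (A ∪ C)) ∪ (C ∪ B)) ∖ (A ∪ C) = {1,2,7}
|((B ∩ (A ∪ C)) ∪ (C ∪ B)) ∖ (A ∪ C)| = 3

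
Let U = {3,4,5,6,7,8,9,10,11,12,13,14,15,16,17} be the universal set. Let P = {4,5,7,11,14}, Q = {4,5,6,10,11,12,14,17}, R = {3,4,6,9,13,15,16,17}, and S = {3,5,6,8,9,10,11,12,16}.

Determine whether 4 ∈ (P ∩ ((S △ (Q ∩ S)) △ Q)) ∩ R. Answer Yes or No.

4 ∈ Q and 4 ∉ S, so 4 ∉ Q ∩ S
4 ∉ S and 4 ∉ (Q ∩ S), so 4 ∉ S △ (Q ∩ S)
4 ∉ (S △ (Q ∩ S)) and 4 ∈ Q, so 4 ∈ (S △ (Q ∩ S)) △ Q
4 ∈ P and 4 ∈ ((S △ (Q ∩ S)) △ Q), so 4 ∈ P ∩ ((S △ (Q ∩ S)) △ Q)
4 ∈ (P ∩ ((S △ (Q ∩ S)) △ Q)) and 4 ∈ R, so 4 ∈ (P ∩ ((S △ (Q ∩ S)) △ Q)) ∩ R

Yes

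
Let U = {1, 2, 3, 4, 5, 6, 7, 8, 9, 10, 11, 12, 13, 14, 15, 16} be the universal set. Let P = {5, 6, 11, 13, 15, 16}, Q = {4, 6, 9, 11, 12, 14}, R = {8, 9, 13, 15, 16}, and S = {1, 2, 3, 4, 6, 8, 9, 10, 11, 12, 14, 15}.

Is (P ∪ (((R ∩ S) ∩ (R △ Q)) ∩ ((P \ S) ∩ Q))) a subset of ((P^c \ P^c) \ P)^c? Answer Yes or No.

R ∩ S = {8, 9, 15}
R △ Q = {4, 6, 8, 11, 12, 13, 14, 15, 16}
(R ∩ S) ∩ (R △ Q) = {8, 15}
P \ S = {5, 13, 16}
(P \ S) ∩ Q = {}
((R ∩ S) ∩ (R △ Q)) ∩ ((P \ S) ∩ Q) = {}
P ∪ (((R ∩ S) ∩ (R △ Q)) ∩ ((P \ S) ∩ Q)) = {5, 6, 11, 13, 15, 16}
P^c = {1, 2, 3, 4, 7, 8, 9, 10, 12, 14}
P^c \ P^c = {}
(P^c \ P^c) \ P = {}
((P^c \ P^c) \ P)^c = {1, 2, 3, 4, 5, 6, 7, 8, 9, 10, 11, 12, 13, 14, 15, 16}
Every element of {5, 6, 11, 13, 15, 16} is in {1, 2, 3, 4, 5, 6, 7, 8, 9, 10, 11, 12, 13, 14, 15, 16}, so P ∪ (((R ∩ S) ∩ (R △ Q)) ∩ ((P \ S) ∩ Q)) ⊆ ((P^c \ P^c) \ P)^c.

Yes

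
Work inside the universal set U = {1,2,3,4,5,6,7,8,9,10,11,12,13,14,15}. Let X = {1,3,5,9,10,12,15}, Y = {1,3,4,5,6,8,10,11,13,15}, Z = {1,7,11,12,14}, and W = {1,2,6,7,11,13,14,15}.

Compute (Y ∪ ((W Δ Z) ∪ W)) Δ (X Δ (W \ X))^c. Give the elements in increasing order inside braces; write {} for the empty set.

{1,2,3,5,6,7,10,11,12,13,14,15}

W Δ Z = {2,6,12,13,15}
(W Δ Z) ∪ W = {1,2,6,7,11,12,13,14,15}
Y ∪ ((W Δ Z) ∪ W) = {1,2,3,4,5,6,7,8,10,11,12,13,14,15}
W \ X = {2,6,7,11,13,14}
X Δ (W \ X) = {1,2,3,5,6,7,9,10,11,12,13,14,15}
(X Δ (W \ X))^c = {4,8}
(Y ∪ ((W Δ Z) ∪ W)) Δ (X Δ (W \ X))^c = {1,2,3,5,6,7,10,11,12,13,14,15}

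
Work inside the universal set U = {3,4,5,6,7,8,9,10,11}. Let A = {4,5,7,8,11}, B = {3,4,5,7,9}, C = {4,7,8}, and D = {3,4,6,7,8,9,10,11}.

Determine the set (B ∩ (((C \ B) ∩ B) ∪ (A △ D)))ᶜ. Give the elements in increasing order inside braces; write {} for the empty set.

{4,6,7,8,10,11}

C \ B = {8}
(C \ B) ∩ B = {}
A △ D = {3,5,6,9,10}
((C \ B) ∩ B) ∪ (A △ D) = {3,5,6,9,10}
B ∩ (((C \ B) ∩ B) ∪ (A △ D)) = {3,5,9}
(B ∩ (((C \ B) ∩ B) ∪ (A △ D)))ᶜ = {4,6,7,8,10,11}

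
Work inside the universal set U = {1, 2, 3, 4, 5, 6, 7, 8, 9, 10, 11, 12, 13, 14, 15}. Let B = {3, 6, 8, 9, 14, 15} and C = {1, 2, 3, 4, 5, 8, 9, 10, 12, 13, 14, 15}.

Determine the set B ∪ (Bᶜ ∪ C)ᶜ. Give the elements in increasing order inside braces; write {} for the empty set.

{3, 6, 8, 9, 14, 15}

Bᶜ = {1, 2, 4, 5, 7, 10, 11, 12, 13}
Bᶜ ∪ C = {1, 2, 3, 4, 5, 7, 8, 9, 10, 11, 12, 13, 14, 15}
(Bᶜ ∪ C)ᶜ = {6}
B ∪ (Bᶜ ∪ C)ᶜ = {3, 6, 8, 9, 14, 15}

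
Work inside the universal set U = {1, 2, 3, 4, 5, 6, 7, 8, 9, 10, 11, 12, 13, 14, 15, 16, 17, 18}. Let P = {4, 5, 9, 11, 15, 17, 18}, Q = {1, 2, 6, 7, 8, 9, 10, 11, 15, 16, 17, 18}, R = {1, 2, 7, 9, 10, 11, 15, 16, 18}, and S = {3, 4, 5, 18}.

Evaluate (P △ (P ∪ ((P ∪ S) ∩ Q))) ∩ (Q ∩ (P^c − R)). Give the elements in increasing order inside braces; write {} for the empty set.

P ∪ S = {3, 4, 5, 9, 11, 15, 17, 18}
(P ∪ S) ∩ Q = {9, 11, 15, 17, 18}
P ∪ ((P ∪ S) ∩ Q) = {4, 5, 9, 11, 15, 17, 18}
P △ (P ∪ ((P ∪ S) ∩ Q)) = {}
P^c = {1, 2, 3, 6, 7, 8, 10, 12, 13, 14, 16}
P^c − R = {3, 6, 8, 12, 13, 14}
Q ∩ (P^c − R) = {6, 8}
(P △ (P ∪ ((P ∪ S) ∩ Q))) ∩ (Q ∩ (P^c − R)) = {}

{}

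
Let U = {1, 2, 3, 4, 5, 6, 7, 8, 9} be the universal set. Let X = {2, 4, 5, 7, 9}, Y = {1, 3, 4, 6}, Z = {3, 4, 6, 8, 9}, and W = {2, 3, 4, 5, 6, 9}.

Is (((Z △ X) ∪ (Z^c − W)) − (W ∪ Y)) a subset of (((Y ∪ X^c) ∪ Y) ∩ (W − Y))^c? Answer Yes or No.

Yes

Z △ X = {2, 3, 5, 6, 7, 8}
Z^c = {1, 2, 5, 7}
Z^c − W = {1, 7}
(Z △ X) ∪ (Z^c − W) = {1, 2, 3, 5, 6, 7, 8}
W ∪ Y = {1, 2, 3, 4, 5, 6, 9}
((Z △ X) ∪ (Z^c − W)) − (W ∪ Y) = {7, 8}
X^c = {1, 3, 6, 8}
Y ∪ X^c = {1, 3, 4, 6, 8}
(Y ∪ X^c) ∪ Y = {1, 3, 4, 6, 8}
W − Y = {2, 5, 9}
((Y ∪ X^c) ∪ Y) ∩ (W − Y) = {}
(((Y ∪ X^c) ∪ Y) ∩ (W − Y))^c = {1, 2, 3, 4, 5, 6, 7, 8, 9}
Every element of {7, 8} is in {1, 2, 3, 4, 5, 6, 7, 8, 9}, so ((Z △ X) ∪ (Z^c − W)) − (W ∪ Y) ⊆ (((Y ∪ X^c) ∪ Y) ∩ (W − Y))^c.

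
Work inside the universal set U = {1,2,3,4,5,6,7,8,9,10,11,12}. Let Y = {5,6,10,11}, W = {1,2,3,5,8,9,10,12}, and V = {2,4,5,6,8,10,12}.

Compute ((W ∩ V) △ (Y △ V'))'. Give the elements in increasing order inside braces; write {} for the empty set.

W ∩ V = {2,5,8,10,12}
V' = {1,3,7,9,11}
Y △ V' = {1,3,5,6,7,9,10}
(W ∩ V) △ (Y △ V') = {1,2,3,6,7,8,9,12}
((W ∩ V) △ (Y △ V'))' = {4,5,10,11}

{4,5,10,11}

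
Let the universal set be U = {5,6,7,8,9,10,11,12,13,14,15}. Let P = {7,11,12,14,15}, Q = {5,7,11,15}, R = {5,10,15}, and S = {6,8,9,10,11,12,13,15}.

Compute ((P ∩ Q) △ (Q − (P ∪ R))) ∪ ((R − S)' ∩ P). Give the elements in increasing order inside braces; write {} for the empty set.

{7,11,12,14,15}

P ∩ Q = {7,11,15}
P ∪ R = {5,7,10,11,12,14,15}
Q − (P ∪ R) = {}
(P ∩ Q) △ (Q − (P ∪ R)) = {7,11,15}
R − S = {5}
(R − S)' = {6,7,8,9,10,11,12,13,14,15}
(R − S)' ∩ P = {7,11,12,14,15}
((P ∩ Q) △ (Q − (P ∪ R))) ∪ ((R − S)' ∩ P) = {7,11,12,14,15}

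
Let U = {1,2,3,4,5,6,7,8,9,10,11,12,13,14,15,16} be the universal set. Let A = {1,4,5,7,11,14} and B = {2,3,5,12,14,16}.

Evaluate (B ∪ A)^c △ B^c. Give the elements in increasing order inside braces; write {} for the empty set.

{1,4,7,11}

B ∪ A = {1,2,3,4,5,7,11,12,14,16}
(B ∪ A)^c = {6,8,9,10,13,15}
B^c = {1,4,6,7,8,9,10,11,13,15}
(B ∪ A)^c △ B^c = {1,4,7,11}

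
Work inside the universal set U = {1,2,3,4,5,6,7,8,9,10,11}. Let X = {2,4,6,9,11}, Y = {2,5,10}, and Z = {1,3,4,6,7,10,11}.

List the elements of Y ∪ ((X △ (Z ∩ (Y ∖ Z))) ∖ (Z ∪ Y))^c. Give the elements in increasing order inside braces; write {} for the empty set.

{1,2,3,4,5,6,7,8,10,11}

Y ∖ Z = {2,5}
Z ∩ (Y ∖ Z) = {}
X △ (Z ∩ (Y ∖ Z)) = {2,4,6,9,11}
Z ∪ Y = {1,2,3,4,5,6,7,10,11}
(X △ (Z ∩ (Y ∖ Z))) ∖ (Z ∪ Y) = {9}
((X △ (Z ∩ (Y ∖ Z))) ∖ (Z ∪ Y))^c = {1,2,3,4,5,6,7,8,10,11}
Y ∪ ((X △ (Z ∩ (Y ∖ Z))) ∖ (Z ∪ Y))^c = {1,2,3,4,5,6,7,8,10,11}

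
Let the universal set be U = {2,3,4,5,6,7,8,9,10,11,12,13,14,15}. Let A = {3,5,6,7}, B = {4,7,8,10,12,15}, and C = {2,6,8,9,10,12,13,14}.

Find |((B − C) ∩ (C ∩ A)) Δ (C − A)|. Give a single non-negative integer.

B − C = {4,7,15}
C ∩ A = {6}
(B − C) ∩ (C ∩ A) = {}
C − A = {2,8,9,10,12,13,14}
((B − C) ∩ (C ∩ A)) Δ (C − A) = {2,8,9,10,12,13,14}
|((B − C) ∩ (C ∩ A)) Δ (C − A)| = 7

7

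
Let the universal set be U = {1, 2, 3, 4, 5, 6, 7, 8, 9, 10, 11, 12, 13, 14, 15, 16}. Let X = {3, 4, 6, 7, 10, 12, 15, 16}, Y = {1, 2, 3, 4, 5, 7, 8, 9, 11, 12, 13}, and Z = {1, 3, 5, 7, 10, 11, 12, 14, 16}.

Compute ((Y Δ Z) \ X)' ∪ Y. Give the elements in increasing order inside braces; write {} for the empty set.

{1, 2, 3, 4, 5, 6, 7, 8, 9, 10, 11, 12, 13, 15, 16}

Y Δ Z = {2, 4, 8, 9, 10, 13, 14, 16}
(Y Δ Z) \ X = {2, 8, 9, 13, 14}
((Y Δ Z) \ X)' = {1, 3, 4, 5, 6, 7, 10, 11, 12, 15, 16}
((Y Δ Z) \ X)' ∪ Y = {1, 2, 3, 4, 5, 6, 7, 8, 9, 10, 11, 12, 13, 15, 16}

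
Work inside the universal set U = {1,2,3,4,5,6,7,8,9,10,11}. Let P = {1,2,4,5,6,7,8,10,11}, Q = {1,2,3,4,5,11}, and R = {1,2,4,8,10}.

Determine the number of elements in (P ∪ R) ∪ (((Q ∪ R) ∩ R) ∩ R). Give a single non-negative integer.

9

P ∪ R = {1,2,4,5,6,7,8,10,11}
Q ∪ R = {1,2,3,4,5,8,10,11}
(Q ∪ R) ∩ R = {1,2,4,8,10}
((Q ∪ R) ∩ R) ∩ R = {1,2,4,8,10}
(P ∪ R) ∪ (((Q ∪ R) ∩ R) ∩ R) = {1,2,4,5,6,7,8,10,11}
|(P ∪ R) ∪ (((Q ∪ R) ∩ R) ∩ R)| = 9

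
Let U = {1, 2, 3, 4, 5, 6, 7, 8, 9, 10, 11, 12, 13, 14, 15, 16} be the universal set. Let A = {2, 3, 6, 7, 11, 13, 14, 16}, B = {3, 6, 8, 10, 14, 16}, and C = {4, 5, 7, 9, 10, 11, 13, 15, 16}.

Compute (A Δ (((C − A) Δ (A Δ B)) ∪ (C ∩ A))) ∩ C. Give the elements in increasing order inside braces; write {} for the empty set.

C − A = {4, 5, 9, 10, 15}
A Δ B = {2, 7, 8, 10, 11, 13}
(C − A) Δ (A Δ B) = {2, 4, 5, 7, 8, 9, 11, 13, 15}
C ∩ A = {7, 11, 13, 16}
((C − A) Δ (A Δ B)) ∪ (C ∩ A) = {2, 4, 5, 7, 8, 9, 11, 13, 15, 16}
A Δ (((C − A) Δ (A Δ B)) ∪ (C ∩ A)) = {3, 4, 5, 6, 8, 9, 14, 15}
(A Δ (((C − A) Δ (A Δ B)) ∪ (C ∩ A))) ∩ C = {4, 5, 9, 15}

{4, 5, 9, 15}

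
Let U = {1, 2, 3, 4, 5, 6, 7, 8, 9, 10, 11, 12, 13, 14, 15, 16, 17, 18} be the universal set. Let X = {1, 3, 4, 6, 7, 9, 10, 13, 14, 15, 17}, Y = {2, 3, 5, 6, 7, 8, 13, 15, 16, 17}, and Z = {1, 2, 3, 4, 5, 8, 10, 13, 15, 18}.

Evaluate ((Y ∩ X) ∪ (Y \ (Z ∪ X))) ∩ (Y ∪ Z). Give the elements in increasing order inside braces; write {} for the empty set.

{3, 6, 7, 13, 15, 16, 17}

Y ∩ X = {3, 6, 7, 13, 15, 17}
Z ∪ X = {1, 2, 3, 4, 5, 6, 7, 8, 9, 10, 13, 14, 15, 17, 18}
Y \ (Z ∪ X) = {16}
(Y ∩ X) ∪ (Y \ (Z ∪ X)) = {3, 6, 7, 13, 15, 16, 17}
Y ∪ Z = {1, 2, 3, 4, 5, 6, 7, 8, 10, 13, 15, 16, 17, 18}
((Y ∩ X) ∪ (Y \ (Z ∪ X))) ∩ (Y ∪ Z) = {3, 6, 7, 13, 15, 16, 17}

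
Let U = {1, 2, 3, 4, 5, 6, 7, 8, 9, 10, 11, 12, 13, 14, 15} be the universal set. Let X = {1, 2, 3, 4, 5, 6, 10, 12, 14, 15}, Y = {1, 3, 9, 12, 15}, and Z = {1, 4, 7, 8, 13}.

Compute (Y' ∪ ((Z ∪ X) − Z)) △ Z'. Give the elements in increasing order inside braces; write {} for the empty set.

{4, 7, 8, 9, 13}

Y' = {2, 4, 5, 6, 7, 8, 10, 11, 13, 14}
Z ∪ X = {1, 2, 3, 4, 5, 6, 7, 8, 10, 12, 13, 14, 15}
(Z ∪ X) − Z = {2, 3, 5, 6, 10, 12, 14, 15}
Y' ∪ ((Z ∪ X) − Z) = {2, 3, 4, 5, 6, 7, 8, 10, 11, 12, 13, 14, 15}
Z' = {2, 3, 5, 6, 9, 10, 11, 12, 14, 15}
(Y' ∪ ((Z ∪ X) − Z)) △ Z' = {4, 7, 8, 9, 13}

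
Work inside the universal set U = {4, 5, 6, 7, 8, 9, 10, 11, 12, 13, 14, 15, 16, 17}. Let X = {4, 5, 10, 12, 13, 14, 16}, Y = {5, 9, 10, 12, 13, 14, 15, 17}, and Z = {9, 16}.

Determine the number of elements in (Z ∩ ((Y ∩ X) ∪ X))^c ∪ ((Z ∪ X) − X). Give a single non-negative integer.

13

Y ∩ X = {5, 10, 12, 13, 14}
(Y ∩ X) ∪ X = {4, 5, 10, 12, 13, 14, 16}
Z ∩ ((Y ∩ X) ∪ X) = {16}
(Z ∩ ((Y ∩ X) ∪ X))^c = {4, 5, 6, 7, 8, 9, 10, 11, 12, 13, 14, 15, 17}
Z ∪ X = {4, 5, 9, 10, 12, 13, 14, 16}
(Z ∪ X) − X = {9}
(Z ∩ ((Y ∩ X) ∪ X))^c ∪ ((Z ∪ X) − X) = {4, 5, 6, 7, 8, 9, 10, 11, 12, 13, 14, 15, 17}
|(Z ∩ ((Y ∩ X) ∪ X))^c ∪ ((Z ∪ X) − X)| = 13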